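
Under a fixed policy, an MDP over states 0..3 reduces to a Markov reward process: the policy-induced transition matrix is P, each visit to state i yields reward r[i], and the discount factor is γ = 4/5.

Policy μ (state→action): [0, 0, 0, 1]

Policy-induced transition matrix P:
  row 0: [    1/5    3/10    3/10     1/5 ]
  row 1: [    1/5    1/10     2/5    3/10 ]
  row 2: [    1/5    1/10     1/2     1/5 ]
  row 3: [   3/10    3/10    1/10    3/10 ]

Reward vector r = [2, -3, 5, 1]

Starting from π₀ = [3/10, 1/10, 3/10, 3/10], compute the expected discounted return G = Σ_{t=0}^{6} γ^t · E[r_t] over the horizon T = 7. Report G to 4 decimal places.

G = 7.2409

t=0: π = [0.3000, 0.1000, 0.3000, 0.3000], E[r] = 2.1000, γ^t·E[r] = 2.100000, running G = 2.100000
t=1: π = [0.2300, 0.2200, 0.3100, 0.2400], E[r] = 1.5900, γ^t·E[r] = 1.272000, running G = 3.372000
t=2: π = [0.2240, 0.1940, 0.3360, 0.2460], E[r] = 1.7920, γ^t·E[r] = 1.146880, running G = 4.518880
t=3: π = [0.2246, 0.1940, 0.3374, 0.2440], E[r] = 1.7982, γ^t·E[r] = 0.920678, running G = 5.439558
t=4: π = [0.2244, 0.1937, 0.3381, 0.2438], E[r] = 1.8018, γ^t·E[r] = 0.738034, running G = 6.177592
t=5: π = [0.2244, 0.1936, 0.3382, 0.2438], E[r] = 1.8027, γ^t·E[r] = 0.590719, running G = 6.768311
t=6: π = [0.2244, 0.1936, 0.3383, 0.2437], E[r] = 1.8029, γ^t·E[r] = 0.472621, running G = 7.240932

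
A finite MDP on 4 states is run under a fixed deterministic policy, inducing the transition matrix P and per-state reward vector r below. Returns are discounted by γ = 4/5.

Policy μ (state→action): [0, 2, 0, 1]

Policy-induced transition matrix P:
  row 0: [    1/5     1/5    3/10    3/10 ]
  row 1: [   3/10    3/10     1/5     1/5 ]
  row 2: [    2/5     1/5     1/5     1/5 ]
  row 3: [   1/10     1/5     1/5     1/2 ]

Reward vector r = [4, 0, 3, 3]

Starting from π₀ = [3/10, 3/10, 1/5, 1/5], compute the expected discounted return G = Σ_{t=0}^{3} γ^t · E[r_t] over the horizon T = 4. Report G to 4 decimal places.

G = 7.4089

t=0: π = [0.3000, 0.3000, 0.2000, 0.2000], E[r] = 2.4000, γ^t·E[r] = 2.400000, running G = 2.400000
t=1: π = [0.2500, 0.2300, 0.2300, 0.2900], E[r] = 2.5600, γ^t·E[r] = 2.048000, running G = 4.448000
t=2: π = [0.2400, 0.2230, 0.2250, 0.3120], E[r] = 2.5710, γ^t·E[r] = 1.645440, running G = 6.093440
t=3: π = [0.2361, 0.2223, 0.2240, 0.3176], E[r] = 2.5692, γ^t·E[r] = 1.315430, running G = 7.408870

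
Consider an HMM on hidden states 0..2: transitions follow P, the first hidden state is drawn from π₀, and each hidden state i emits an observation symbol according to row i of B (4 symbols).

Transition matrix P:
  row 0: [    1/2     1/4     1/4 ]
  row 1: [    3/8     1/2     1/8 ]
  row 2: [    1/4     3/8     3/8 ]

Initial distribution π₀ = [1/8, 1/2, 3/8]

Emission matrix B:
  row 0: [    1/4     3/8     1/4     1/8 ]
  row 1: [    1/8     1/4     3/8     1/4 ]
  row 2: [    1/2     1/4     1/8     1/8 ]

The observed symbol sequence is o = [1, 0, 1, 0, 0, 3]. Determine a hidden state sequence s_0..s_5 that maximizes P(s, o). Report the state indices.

path = [2, 2, 2, 2, 2, 1]

t=0: δ = [4.688e-02, 1.250e-01, 9.375e-02]  (obs o_0=1)
t=1: δ = [1.172e-02, 7.812e-03, 1.758e-02]  ψ = [1, 1, 2]  (obs o_1=0)
t=2: δ = [2.197e-03, 1.648e-03, 1.648e-03]  ψ = [0, 2, 2]  (obs o_2=1)
t=3: δ = [2.747e-04, 1.030e-04, 3.090e-04]  ψ = [0, 1, 2]  (obs o_3=0)
t=4: δ = [3.433e-05, 1.448e-05, 5.794e-05]  ψ = [0, 2, 2]  (obs o_4=0)
t=5: δ = [2.146e-06, 5.431e-06, 2.716e-06]  ψ = [0, 2, 2]  (obs o_5=3)
backtrack: best end state = 1; path = [2, 2, 2, 2, 2, 1]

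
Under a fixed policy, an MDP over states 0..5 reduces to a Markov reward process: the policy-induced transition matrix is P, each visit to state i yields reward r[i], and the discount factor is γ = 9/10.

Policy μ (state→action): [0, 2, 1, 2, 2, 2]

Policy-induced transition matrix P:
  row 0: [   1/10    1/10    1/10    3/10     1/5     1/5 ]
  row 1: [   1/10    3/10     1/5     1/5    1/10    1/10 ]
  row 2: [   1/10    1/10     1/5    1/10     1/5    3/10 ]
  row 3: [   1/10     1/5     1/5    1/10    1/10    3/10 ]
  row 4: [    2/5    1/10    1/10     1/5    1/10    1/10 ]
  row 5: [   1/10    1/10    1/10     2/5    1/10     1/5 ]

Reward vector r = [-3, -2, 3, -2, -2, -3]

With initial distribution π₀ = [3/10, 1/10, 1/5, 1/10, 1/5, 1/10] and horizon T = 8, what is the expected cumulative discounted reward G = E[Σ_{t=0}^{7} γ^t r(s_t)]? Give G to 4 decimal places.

t=0: π = [0.3000, 0.1000, 0.2000, 0.1000, 0.2000, 0.1000], E[r] = -1.4000, γ^t·E[r] = -1.400000, running G = -1.400000
t=1: π = [0.1600, 0.1300, 0.1400, 0.2200, 0.1500, 0.2000], E[r] = -1.6600, γ^t·E[r] = -1.494000, running G = -2.894000
t=2: π = [0.1450, 0.1480, 0.1490, 0.2200, 0.1300, 0.2080], E[r] = -1.6080, γ^t·E[r] = -1.302480, running G = -4.196480
t=3: π = [0.1390, 0.1516, 0.1517, 0.2192, 0.1294, 0.2091], E[r] = -1.5896, γ^t·E[r] = -1.158818, running G = -5.355298
t=4: π = [0.1388, 0.1522, 0.1523, 0.2186, 0.1291, 0.2090], E[r] = -1.5866, γ^t·E[r] = -1.040942, running G = -6.396240
t=5: π = [0.1387, 0.1523, 0.1523, 0.2186, 0.1291, 0.2090], E[r] = -1.5861, γ^t·E[r] = -0.936587, running G = -7.332827
t=6: π = [0.1387, 0.1523, 0.1523, 0.2186, 0.1291, 0.2089], E[r] = -1.5861, γ^t·E[r] = -0.842904, running G = -8.175732
t=7: π = [0.1387, 0.1523, 0.1523, 0.2186, 0.1291, 0.2089], E[r] = -1.5861, γ^t·E[r] = -0.758612, running G = -8.934344

G = -8.9343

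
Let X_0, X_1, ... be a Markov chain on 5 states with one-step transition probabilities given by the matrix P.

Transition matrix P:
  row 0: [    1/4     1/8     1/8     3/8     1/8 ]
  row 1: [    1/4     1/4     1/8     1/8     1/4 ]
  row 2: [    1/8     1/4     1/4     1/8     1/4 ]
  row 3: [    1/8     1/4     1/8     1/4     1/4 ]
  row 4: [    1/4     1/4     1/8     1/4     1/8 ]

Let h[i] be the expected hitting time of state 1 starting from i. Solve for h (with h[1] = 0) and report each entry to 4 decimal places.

h = [4.9915, 0.0000, 4.3761, 4.3761, 4.4444]

First-step conditioning: h[1] = 0; for i ≠ 1, h[i] = 1 + Σ_k P[i][k]·h[k].
  h[0] = 1 + 1/4·h[0] + 1/8·h[2] + 3/8·h[3] + 1/8·h[4]
  h[2] = 1 + 1/8·h[0] + 1/4·h[2] + 1/8·h[3] + 1/4·h[4]
  h[3] = 1 + 1/8·h[0] + 1/8·h[2] + 1/4·h[3] + 1/4·h[4]
  h[4] = 1 + 1/4·h[0] + 1/8·h[2] + 1/4·h[3] + 1/8·h[4]
Solving the 4×4 linear system over states ≠ 1 gives exactly h = [584/117, 0, 512/117, 512/117, 40/9] (h[1] = 0 is the target).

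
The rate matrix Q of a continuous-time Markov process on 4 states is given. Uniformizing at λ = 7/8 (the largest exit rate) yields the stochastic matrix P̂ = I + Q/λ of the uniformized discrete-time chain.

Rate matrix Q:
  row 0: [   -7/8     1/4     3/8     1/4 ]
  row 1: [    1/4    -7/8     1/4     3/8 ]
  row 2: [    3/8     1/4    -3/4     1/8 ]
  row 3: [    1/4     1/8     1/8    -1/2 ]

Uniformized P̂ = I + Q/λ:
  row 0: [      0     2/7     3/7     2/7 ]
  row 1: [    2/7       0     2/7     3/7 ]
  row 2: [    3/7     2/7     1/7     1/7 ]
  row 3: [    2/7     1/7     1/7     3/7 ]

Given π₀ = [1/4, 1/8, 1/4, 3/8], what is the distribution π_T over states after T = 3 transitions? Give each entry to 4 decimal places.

π = [0.2496, 0.1866, 0.2398, 0.3240]

t=0: π = [0.2500, 0.1250, 0.2500, 0.3750]
t=1: π = [0.2500, 0.1964, 0.2321, 0.3214]
t=2: π = [0.2474, 0.1837, 0.2423, 0.3265]
t=3: π = [0.2496, 0.1866, 0.2398, 0.3240]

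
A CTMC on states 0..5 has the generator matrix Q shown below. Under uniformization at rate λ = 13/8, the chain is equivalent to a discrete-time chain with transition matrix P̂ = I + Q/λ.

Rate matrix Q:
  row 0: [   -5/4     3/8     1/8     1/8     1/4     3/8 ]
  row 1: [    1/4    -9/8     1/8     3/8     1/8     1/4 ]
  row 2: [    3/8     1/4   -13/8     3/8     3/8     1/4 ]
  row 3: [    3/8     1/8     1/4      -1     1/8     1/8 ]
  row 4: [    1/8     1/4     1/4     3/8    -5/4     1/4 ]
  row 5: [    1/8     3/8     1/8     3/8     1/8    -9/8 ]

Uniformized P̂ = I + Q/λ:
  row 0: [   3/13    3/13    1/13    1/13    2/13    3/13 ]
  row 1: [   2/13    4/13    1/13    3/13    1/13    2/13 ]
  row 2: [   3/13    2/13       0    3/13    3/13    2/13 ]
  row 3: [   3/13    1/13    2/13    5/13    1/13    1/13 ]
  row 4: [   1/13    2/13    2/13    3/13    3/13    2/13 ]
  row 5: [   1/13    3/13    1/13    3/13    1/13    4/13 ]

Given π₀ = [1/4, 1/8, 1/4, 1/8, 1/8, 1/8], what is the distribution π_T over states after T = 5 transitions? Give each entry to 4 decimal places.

t=0: π = [0.2500, 0.1250, 0.2500, 0.1250, 0.1250, 0.1250]
t=1: π = [0.1827, 0.1923, 0.0769, 0.2115, 0.1538, 0.1827]
t=2: π = [0.1642, 0.1953, 0.0991, 0.2352, 0.1265, 0.1797]
t=3: π = [0.1686, 0.1923, 0.0971, 0.2417, 0.1243, 0.1760]
t=4: π = [0.1698, 0.1913, 0.0976, 0.2420, 0.1240, 0.1753]
t=5: π = [0.1700, 0.1912, 0.0976, 0.2419, 0.1241, 0.1753]

π = [0.1700, 0.1912, 0.0976, 0.2419, 0.1241, 0.1753]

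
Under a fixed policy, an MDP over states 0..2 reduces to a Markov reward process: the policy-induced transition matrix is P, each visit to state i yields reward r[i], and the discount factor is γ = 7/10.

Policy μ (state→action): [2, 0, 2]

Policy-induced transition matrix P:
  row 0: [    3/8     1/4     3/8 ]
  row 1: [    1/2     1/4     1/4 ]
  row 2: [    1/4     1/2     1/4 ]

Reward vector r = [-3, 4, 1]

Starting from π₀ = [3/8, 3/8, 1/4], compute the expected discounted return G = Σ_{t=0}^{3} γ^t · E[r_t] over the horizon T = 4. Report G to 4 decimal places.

G = 1.2735

t=0: π = [0.3750, 0.3750, 0.2500], E[r] = 0.6250, γ^t·E[r] = 0.625000, running G = 0.625000
t=1: π = [0.3906, 0.3125, 0.2969], E[r] = 0.3750, γ^t·E[r] = 0.262500, running G = 0.887500
t=2: π = [0.3770, 0.3242, 0.2988], E[r] = 0.4648, γ^t·E[r] = 0.227773, running G = 1.115273
t=3: π = [0.3782, 0.3247, 0.2971], E[r] = 0.4614, γ^t·E[r] = 0.158269, running G = 1.273542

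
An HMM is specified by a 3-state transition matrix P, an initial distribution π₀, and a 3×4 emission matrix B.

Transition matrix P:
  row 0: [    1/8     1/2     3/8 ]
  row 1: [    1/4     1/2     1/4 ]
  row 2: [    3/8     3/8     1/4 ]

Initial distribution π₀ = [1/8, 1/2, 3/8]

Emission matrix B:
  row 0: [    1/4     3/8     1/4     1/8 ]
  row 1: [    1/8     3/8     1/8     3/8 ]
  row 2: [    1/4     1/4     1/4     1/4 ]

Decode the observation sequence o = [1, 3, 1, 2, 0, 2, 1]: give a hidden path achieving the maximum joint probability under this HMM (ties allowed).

path = [1, 1, 1, 0, 2, 0, 1]

t=0: δ = [4.688e-02, 1.875e-01, 9.375e-02]  (obs o_0=1)
t=1: δ = [5.859e-03, 3.516e-02, 1.172e-02]  ψ = [1, 1, 1]  (obs o_1=3)
t=2: δ = [3.296e-03, 6.592e-03, 2.197e-03]  ψ = [1, 1, 1]  (obs o_2=1)
t=3: δ = [4.120e-04, 4.120e-04, 4.120e-04]  ψ = [1, 1, 1]  (obs o_3=2)
t=4: δ = [3.862e-05, 2.575e-05, 3.862e-05]  ψ = [2, 0, 0]  (obs o_4=0)
t=5: δ = [3.621e-06, 2.414e-06, 3.621e-06]  ψ = [2, 0, 0]  (obs o_5=2)
t=6: δ = [5.092e-07, 6.789e-07, 3.395e-07]  ψ = [2, 0, 0]  (obs o_6=1)
backtrack: best end state = 1; path = [1, 1, 1, 0, 2, 0, 1]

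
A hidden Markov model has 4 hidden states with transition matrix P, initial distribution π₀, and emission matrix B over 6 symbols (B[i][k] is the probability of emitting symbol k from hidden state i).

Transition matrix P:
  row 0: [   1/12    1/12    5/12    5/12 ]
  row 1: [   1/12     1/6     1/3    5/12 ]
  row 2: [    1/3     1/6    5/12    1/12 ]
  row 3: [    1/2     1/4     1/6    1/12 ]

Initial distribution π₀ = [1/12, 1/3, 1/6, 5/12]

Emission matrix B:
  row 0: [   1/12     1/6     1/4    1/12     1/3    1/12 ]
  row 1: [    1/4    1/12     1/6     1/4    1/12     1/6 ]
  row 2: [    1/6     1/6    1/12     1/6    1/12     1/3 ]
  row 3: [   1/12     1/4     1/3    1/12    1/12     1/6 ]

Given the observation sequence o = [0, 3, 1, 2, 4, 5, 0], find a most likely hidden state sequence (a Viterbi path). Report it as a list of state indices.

path = [1, 2, 0, 3, 0, 2, 2]

t=0: δ = [6.944e-03, 8.333e-02, 2.778e-02, 3.472e-02]  (obs o_0=0)
t=1: δ = [1.447e-03, 3.472e-03, 4.630e-03, 2.894e-03]  ψ = [3, 1, 1, 1]  (obs o_1=3)
t=2: δ = [2.572e-04, 6.430e-05, 3.215e-04, 3.617e-04]  ψ = [2, 2, 2, 1]  (obs o_2=1)
t=3: δ = [4.521e-05, 1.507e-05, 1.116e-05, 3.572e-05]  ψ = [3, 3, 2, 0]  (obs o_3=2)
t=4: δ = [5.954e-06, 7.442e-07, 1.570e-06, 1.570e-06]  ψ = [3, 3, 0, 0]  (obs o_4=4)
t=5: δ = [6.541e-08, 8.269e-08, 8.269e-07, 4.135e-07]  ψ = [3, 0, 0, 0]  (obs o_5=5)
t=6: δ = [2.297e-08, 3.445e-08, 5.742e-08, 5.742e-09]  ψ = [2, 2, 2, 2]  (obs o_6=0)
backtrack: best end state = 2; path = [1, 2, 0, 3, 0, 2, 2]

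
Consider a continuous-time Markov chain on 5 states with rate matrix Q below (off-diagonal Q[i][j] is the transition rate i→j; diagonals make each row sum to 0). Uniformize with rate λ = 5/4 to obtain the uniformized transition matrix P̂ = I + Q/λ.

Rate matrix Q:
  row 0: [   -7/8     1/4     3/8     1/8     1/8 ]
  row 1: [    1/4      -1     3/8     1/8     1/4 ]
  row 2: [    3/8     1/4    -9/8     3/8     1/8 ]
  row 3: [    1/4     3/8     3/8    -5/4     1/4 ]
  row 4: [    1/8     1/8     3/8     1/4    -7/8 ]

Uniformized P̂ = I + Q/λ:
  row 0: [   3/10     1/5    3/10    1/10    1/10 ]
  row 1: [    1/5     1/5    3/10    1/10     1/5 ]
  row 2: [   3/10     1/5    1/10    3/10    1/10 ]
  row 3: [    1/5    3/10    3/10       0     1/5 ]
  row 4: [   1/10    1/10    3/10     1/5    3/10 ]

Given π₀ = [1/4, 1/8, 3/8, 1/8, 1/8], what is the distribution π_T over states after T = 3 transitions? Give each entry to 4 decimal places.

t=0: π = [0.2500, 0.1250, 0.3750, 0.1250, 0.1250]
t=1: π = [0.2500, 0.2000, 0.2250, 0.1750, 0.1500]
t=2: π = [0.2325, 0.2025, 0.2550, 0.1425, 0.1675]
t=3: π = [0.2320, 0.1975, 0.2490, 0.1535, 0.1680]

π = [0.2320, 0.1975, 0.2490, 0.1535, 0.1680]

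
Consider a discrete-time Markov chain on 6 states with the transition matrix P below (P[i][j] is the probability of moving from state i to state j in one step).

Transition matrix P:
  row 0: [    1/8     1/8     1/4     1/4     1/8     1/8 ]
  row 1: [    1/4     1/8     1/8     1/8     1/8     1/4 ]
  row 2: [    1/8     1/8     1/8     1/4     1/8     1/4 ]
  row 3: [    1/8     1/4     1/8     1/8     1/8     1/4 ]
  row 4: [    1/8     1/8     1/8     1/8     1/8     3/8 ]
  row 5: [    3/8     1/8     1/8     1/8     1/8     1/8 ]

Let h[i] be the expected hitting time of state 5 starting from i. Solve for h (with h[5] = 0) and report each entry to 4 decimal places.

h = [4.5423, 4.0998, 4.0376, 4.0445, 3.5320, 0.0000]

First-step conditioning: h[5] = 0; for i ≠ 5, h[i] = 1 + Σ_k P[i][k]·h[k].
  h[0] = 1 + 1/8·h[0] + 1/8·h[1] + 1/4·h[2] + 1/4·h[3] + 1/8·h[4]
  h[1] = 1 + 1/4·h[0] + 1/8·h[1] + 1/8·h[2] + 1/8·h[3] + 1/8·h[4]
  h[2] = 1 + 1/8·h[0] + 1/8·h[1] + 1/8·h[2] + 1/4·h[3] + 1/8·h[4]
  h[3] = 1 + 1/8·h[0] + 1/4·h[1] + 1/8·h[2] + 1/8·h[3] + 1/8·h[4]
  h[4] = 1 + 1/8·h[0] + 1/8·h[1] + 1/8·h[2] + 1/8·h[3] + 1/8·h[4]
Solving the 5×5 linear system over states ≠ 5 gives exactly h = [42048/9257, 37952/9257, 37376/9257, 37440/9257, 32696/9257, 0] (h[5] = 0 is the target).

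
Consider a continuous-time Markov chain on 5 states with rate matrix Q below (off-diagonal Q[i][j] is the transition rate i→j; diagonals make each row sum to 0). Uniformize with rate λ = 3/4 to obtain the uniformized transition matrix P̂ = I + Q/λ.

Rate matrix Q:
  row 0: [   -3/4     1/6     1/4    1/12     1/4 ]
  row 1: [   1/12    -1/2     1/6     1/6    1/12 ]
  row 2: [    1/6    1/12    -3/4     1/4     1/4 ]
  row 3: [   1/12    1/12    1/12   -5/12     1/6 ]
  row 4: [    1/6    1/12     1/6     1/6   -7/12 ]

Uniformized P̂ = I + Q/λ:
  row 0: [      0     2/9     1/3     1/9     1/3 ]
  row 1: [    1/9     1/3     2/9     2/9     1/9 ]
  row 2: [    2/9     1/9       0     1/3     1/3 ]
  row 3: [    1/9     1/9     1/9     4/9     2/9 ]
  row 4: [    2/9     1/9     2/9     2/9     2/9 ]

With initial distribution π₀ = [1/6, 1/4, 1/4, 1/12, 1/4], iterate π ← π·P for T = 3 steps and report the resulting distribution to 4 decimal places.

π = [0.1409, 0.1643, 0.1685, 0.2881, 0.2382]

t=0: π = [0.1667, 0.2500, 0.2500, 0.0833, 0.2500]
t=1: π = [0.1481, 0.1852, 0.1759, 0.2500, 0.2407]
t=2: π = [0.1409, 0.1687, 0.1718, 0.2809, 0.2377]
t=3: π = [0.1409, 0.1643, 0.1685, 0.2881, 0.2382]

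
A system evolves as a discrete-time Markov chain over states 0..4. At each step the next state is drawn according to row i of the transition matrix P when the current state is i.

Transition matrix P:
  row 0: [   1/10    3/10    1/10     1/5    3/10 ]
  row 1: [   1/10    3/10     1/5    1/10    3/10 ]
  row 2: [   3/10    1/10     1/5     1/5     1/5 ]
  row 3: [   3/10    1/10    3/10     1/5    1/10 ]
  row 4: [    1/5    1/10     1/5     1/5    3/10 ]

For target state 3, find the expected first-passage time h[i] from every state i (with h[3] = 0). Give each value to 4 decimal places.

First-step conditioning: h[3] = 0; for i ≠ 3, h[i] = 1 + Σ_k P[i][k]·h[k].
  h[0] = 1 + 1/10·h[0] + 3/10·h[1] + 1/10·h[2] + 3/10·h[4]
  h[1] = 1 + 1/10·h[0] + 3/10·h[1] + 1/5·h[2] + 3/10·h[4]
  h[2] = 1 + 3/10·h[0] + 1/10·h[1] + 1/5·h[2] + 1/5·h[4]
  h[4] = 1 + 1/5·h[0] + 1/10·h[1] + 1/5·h[2] + 3/10·h[4]
Solving the 4×4 linear system over states ≠ 3 gives exactly h = [9280/1661, 10190/1661, 9100/1661, 0, 9080/1661] (h[3] = 0 is the target).

h = [5.5870, 6.1349, 5.4786, 0.0000, 5.4666]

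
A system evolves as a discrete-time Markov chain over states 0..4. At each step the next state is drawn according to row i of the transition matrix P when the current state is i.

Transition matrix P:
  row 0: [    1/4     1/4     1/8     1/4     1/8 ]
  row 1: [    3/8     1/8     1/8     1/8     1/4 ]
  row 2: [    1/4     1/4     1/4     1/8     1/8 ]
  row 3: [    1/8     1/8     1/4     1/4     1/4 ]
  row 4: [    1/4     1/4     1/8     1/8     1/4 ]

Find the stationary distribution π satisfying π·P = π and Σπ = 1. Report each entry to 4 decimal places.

π = [0.2529, 0.2023, 0.1684, 0.1790, 0.1973]

Balance equations π_j = Σ_i π_i·P[i][j]:
  π_0 = 1/4·π_0 + 3/8·π_1 + 1/4·π_2 + 1/8·π_3 + 1/4·π_4
  π_1 = 1/4·π_0 + 1/8·π_1 + 1/4·π_2 + 1/8·π_3 + 1/4·π_4
  π_2 = 1/8·π_0 + 1/8·π_1 + 1/4·π_2 + 1/4·π_3 + 1/8·π_4
  π_3 = 1/4·π_0 + 1/8·π_1 + 1/8·π_2 + 1/4·π_3 + 1/8·π_4
  normalize: π_0 + π_1 + π_2 + π_3 + π_4 = 1
Solving the linear system gives exactly π = [65/257, 52/257, 303/1799, 46/257, 355/1799].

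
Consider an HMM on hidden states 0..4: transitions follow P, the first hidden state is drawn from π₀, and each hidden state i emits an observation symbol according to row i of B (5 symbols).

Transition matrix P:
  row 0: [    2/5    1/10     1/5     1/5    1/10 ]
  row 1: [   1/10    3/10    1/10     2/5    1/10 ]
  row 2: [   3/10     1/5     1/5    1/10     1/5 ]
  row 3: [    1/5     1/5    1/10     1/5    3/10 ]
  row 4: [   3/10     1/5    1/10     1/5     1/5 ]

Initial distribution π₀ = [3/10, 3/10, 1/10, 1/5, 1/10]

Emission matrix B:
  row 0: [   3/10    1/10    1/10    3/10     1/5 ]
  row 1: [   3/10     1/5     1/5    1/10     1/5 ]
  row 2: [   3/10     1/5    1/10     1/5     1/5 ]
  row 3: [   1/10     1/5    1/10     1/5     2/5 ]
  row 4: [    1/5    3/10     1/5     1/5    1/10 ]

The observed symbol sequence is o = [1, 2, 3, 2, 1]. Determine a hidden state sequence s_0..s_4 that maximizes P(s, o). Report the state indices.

t=0: δ = [3.000e-02, 6.000e-02, 2.000e-02, 4.000e-02, 3.000e-02]  (obs o_0=1)
t=1: δ = [1.200e-03, 3.600e-03, 6.000e-04, 2.400e-03, 2.400e-03]  ψ = [0, 1, 0, 1, 3]  (obs o_1=2)
t=2: δ = [2.160e-04, 1.080e-04, 7.200e-05, 2.880e-04, 1.440e-04]  ψ = [4, 1, 1, 1, 3]  (obs o_2=3)
t=3: δ = [8.640e-06, 1.152e-05, 4.320e-06, 5.760e-06, 1.728e-05]  ψ = [0, 3, 0, 3, 3]  (obs o_3=2)
t=4: δ = [5.184e-07, 6.912e-07, 3.456e-07, 9.216e-07, 1.037e-06]  ψ = [4, 1, 0, 1, 4]  (obs o_4=1)
backtrack: best end state = 4; path = [1, 1, 3, 4, 4]

path = [1, 1, 3, 4, 4]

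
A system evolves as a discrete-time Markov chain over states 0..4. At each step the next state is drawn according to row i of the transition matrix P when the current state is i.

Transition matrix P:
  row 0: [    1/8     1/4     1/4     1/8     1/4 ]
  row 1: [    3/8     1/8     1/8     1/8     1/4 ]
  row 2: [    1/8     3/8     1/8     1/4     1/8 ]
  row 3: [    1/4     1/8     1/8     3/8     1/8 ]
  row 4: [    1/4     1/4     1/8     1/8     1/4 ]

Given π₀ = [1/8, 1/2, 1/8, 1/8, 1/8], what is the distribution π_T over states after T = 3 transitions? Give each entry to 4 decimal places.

π = [0.2302, 0.2190, 0.1526, 0.1914, 0.2068]

t=0: π = [0.1250, 0.5000, 0.1250, 0.1250, 0.1250]
t=1: π = [0.2813, 0.1875, 0.1406, 0.1719, 0.2188]
t=2: π = [0.2207, 0.2227, 0.1602, 0.1855, 0.2109]
t=3: π = [0.2302, 0.2190, 0.1526, 0.1914, 0.2068]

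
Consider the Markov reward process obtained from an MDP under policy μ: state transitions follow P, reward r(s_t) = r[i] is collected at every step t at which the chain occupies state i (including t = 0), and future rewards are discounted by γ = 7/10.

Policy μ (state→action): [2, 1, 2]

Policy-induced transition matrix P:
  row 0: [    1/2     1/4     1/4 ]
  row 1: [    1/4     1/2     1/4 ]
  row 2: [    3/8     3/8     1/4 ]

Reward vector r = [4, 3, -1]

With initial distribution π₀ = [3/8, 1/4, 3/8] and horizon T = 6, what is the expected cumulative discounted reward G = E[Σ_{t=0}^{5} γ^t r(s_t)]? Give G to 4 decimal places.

G = 6.4985

t=0: π = [0.3750, 0.2500, 0.3750], E[r] = 1.8750, γ^t·E[r] = 1.875000, running G = 1.875000
t=1: π = [0.3906, 0.3594, 0.2500], E[r] = 2.3906, γ^t·E[r] = 1.673438, running G = 3.548438
t=2: π = [0.3789, 0.3711, 0.2500], E[r] = 2.3789, γ^t·E[r] = 1.165664, running G = 4.714102
t=3: π = [0.3760, 0.3740, 0.2500], E[r] = 2.3760, γ^t·E[r] = 0.814960, running G = 5.529062
t=4: π = [0.3752, 0.3748, 0.2500], E[r] = 2.3752, γ^t·E[r] = 0.570296, running G = 6.099358
t=5: π = [0.3751, 0.3749, 0.2500], E[r] = 2.3751, γ^t·E[r] = 0.399177, running G = 6.498534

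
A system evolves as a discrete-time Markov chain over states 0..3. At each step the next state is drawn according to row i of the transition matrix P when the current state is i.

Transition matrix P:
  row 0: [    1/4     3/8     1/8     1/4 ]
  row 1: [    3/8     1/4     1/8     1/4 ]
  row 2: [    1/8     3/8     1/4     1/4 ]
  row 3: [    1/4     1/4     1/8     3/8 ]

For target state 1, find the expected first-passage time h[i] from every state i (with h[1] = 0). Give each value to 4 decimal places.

h = [2.9474, 0.0000, 2.9474, 3.3684]

First-step conditioning: h[1] = 0; for i ≠ 1, h[i] = 1 + Σ_k P[i][k]·h[k].
  h[0] = 1 + 1/4·h[0] + 1/8·h[2] + 1/4·h[3]
  h[2] = 1 + 1/8·h[0] + 1/4·h[2] + 1/4·h[3]
  h[3] = 1 + 1/4·h[0] + 1/8·h[2] + 3/8·h[3]
Solving the 3×3 linear system over states ≠ 1 gives exactly h = [56/19, 0, 56/19, 64/19] (h[1] = 0 is the target).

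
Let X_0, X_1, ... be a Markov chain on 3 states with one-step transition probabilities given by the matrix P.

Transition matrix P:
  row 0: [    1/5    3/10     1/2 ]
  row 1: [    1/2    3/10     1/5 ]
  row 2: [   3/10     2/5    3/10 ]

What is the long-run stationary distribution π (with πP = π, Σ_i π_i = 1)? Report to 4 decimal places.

π = [0.3333, 0.3333, 0.3333]

Balance equations π_j = Σ_i π_i·P[i][j]:
  π_0 = 1/5·π_0 + 1/2·π_1 + 3/10·π_2
  π_1 = 3/10·π_0 + 3/10·π_1 + 2/5·π_2
  normalize: π_0 + π_1 + π_2 = 1
Solving the linear system gives exactly π = [1/3, 1/3, 1/3].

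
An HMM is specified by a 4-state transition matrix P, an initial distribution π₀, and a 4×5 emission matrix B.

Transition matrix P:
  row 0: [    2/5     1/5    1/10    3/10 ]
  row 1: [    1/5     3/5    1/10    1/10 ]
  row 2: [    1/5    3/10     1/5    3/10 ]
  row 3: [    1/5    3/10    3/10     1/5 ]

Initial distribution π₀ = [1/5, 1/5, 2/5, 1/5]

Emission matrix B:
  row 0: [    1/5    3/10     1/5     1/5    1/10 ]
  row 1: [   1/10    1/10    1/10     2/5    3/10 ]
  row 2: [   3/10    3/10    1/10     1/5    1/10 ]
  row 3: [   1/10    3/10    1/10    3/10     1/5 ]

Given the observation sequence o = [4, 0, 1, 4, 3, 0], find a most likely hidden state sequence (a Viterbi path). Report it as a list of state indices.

t=0: δ = [2.000e-02, 6.000e-02, 4.000e-02, 4.000e-02]  (obs o_0=4)
t=1: δ = [2.400e-03, 3.600e-03, 3.600e-03, 1.200e-03]  ψ = [1, 1, 3, 2]  (obs o_1=0)
t=2: δ = [2.880e-04, 2.160e-04, 2.160e-04, 3.240e-04]  ψ = [0, 1, 2, 2]  (obs o_2=1)
t=3: δ = [1.152e-05, 3.888e-05, 9.720e-06, 1.728e-05]  ψ = [0, 1, 3, 0]  (obs o_3=4)
t=4: δ = [1.555e-06, 9.331e-06, 1.037e-06, 1.166e-06]  ψ = [1, 1, 3, 1]  (obs o_4=3)
t=5: δ = [3.732e-07, 5.599e-07, 2.799e-07, 9.331e-08]  ψ = [1, 1, 1, 1]  (obs o_5=0)
backtrack: best end state = 1; path = [1, 1, 1, 1, 1, 1]

path = [1, 1, 1, 1, 1, 1]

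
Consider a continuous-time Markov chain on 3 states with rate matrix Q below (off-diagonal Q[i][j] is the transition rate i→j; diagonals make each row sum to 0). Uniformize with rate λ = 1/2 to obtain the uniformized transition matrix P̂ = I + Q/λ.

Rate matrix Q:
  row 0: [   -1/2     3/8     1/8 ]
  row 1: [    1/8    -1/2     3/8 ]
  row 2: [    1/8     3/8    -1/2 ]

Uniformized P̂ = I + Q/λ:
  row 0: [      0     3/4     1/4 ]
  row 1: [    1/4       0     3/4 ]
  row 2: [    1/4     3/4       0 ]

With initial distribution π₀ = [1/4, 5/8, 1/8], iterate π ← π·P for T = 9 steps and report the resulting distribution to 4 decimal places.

π = [0.2000, 0.4138, 0.3862]

t=0: π = [0.2500, 0.6250, 0.1250]
t=1: π = [0.1875, 0.2813, 0.5313]
t=2: π = [0.2031, 0.5391, 0.2578]
t=3: π = [0.1992, 0.3457, 0.4551]
t=4: π = [0.2002, 0.4907, 0.3091]
t=5: π = [0.2000, 0.3820, 0.4181]
t=6: π = [0.2000, 0.4635, 0.3365]
t=7: π = [0.2000, 0.4024, 0.3977]
t=8: π = [0.2000, 0.4482, 0.3518]
t=9: π = [0.2000, 0.4138, 0.3862]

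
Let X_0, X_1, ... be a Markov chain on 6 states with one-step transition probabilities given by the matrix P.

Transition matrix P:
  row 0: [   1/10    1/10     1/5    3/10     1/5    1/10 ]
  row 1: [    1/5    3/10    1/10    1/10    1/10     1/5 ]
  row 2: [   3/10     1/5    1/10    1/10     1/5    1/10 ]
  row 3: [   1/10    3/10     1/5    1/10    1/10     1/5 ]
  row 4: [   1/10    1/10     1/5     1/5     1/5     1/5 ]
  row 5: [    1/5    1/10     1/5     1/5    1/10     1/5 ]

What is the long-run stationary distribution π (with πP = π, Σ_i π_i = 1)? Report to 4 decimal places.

π = [0.1683, 0.1869, 0.1648, 0.1651, 0.1481, 0.1667]

Balance equations π_j = Σ_i π_i·P[i][j]:
  π_0 = 1/10·π_0 + 1/5·π_1 + 3/10·π_2 + 1/10·π_3 + 1/10·π_4 + 1/5·π_5
  π_1 = 1/10·π_0 + 3/10·π_1 + 1/5·π_2 + 3/10·π_3 + 1/10·π_4 + 1/10·π_5
  π_2 = 1/5·π_0 + 1/10·π_1 + 1/10·π_2 + 1/5·π_3 + 1/5·π_4 + 1/5·π_5
  π_3 = 3/10·π_0 + 1/10·π_1 + 1/10·π_2 + 1/10·π_3 + 1/5·π_4 + 1/5·π_5
  π_4 = 1/5·π_0 + 1/10·π_1 + 1/5·π_2 + 1/10·π_3 + 1/5·π_4 + 1/10·π_5
  normalize: π_0 + π_1 + π_2 + π_3 + π_4 + π_5 = 1
Solving the linear system gives exactly π = [16953/100717, 18823/100717, 16601/100717, 16633/100717, 14919/100717, 16788/100717].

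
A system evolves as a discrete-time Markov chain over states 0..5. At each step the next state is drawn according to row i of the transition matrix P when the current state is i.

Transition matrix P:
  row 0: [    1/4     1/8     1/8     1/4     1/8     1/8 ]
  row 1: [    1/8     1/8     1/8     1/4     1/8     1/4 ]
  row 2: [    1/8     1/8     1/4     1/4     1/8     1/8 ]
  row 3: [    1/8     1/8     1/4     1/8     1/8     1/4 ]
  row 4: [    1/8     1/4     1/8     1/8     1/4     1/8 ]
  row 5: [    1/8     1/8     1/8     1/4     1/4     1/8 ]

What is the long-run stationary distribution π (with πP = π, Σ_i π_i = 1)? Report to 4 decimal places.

π = [0.1429, 0.1459, 0.1720, 0.2037, 0.1670, 0.1687]

Balance equations π_j = Σ_i π_i·P[i][j]:
  π_0 = 1/4·π_0 + 1/8·π_1 + 1/8·π_2 + 1/8·π_3 + 1/8·π_4 + 1/8·π_5
  π_1 = 1/8·π_0 + 1/8·π_1 + 1/8·π_2 + 1/8·π_3 + 1/4·π_4 + 1/8·π_5
  π_2 = 1/8·π_0 + 1/8·π_1 + 1/4·π_2 + 1/4·π_3 + 1/8·π_4 + 1/8·π_5
  π_3 = 1/4·π_0 + 1/4·π_1 + 1/4·π_2 + 1/8·π_3 + 1/8·π_4 + 1/4·π_5
  π_4 = 1/8·π_0 + 1/8·π_1 + 1/8·π_2 + 1/8·π_3 + 1/4·π_4 + 1/4·π_5
  normalize: π_0 + π_1 + π_2 + π_3 + π_4 + π_5 = 1
Solving the linear system gives exactly π = [1/7, 588/4031, 4852/28217, 821/4031, 673/4031, 680/4031].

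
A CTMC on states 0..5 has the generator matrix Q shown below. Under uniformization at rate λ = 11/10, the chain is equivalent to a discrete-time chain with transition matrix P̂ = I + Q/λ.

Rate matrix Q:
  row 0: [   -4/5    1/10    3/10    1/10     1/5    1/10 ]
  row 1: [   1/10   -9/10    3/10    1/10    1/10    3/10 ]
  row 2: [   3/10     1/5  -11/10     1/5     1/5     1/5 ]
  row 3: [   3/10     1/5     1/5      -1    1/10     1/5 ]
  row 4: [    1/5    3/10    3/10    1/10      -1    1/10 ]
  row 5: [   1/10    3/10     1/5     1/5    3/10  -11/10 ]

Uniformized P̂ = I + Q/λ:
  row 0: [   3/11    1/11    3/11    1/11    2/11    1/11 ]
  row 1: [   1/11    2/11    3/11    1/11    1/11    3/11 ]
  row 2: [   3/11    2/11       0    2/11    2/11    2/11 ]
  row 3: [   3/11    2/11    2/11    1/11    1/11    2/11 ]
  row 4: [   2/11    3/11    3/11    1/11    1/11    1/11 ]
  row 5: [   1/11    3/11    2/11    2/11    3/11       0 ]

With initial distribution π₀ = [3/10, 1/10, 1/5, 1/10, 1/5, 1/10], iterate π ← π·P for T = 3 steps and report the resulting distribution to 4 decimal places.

π = [0.1991, 0.1901, 0.1955, 0.1216, 0.1528, 0.1409]

t=0: π = [0.3000, 0.1000, 0.2000, 0.1000, 0.2000, 0.1000]
t=1: π = [0.2182, 0.1818, 0.2000, 0.1182, 0.1545, 0.1273]
t=2: π = [0.2025, 0.1876, 0.1959, 0.1207, 0.1521, 0.1413]
t=3: π = [0.1991, 0.1901, 0.1955, 0.1216, 0.1528, 0.1409]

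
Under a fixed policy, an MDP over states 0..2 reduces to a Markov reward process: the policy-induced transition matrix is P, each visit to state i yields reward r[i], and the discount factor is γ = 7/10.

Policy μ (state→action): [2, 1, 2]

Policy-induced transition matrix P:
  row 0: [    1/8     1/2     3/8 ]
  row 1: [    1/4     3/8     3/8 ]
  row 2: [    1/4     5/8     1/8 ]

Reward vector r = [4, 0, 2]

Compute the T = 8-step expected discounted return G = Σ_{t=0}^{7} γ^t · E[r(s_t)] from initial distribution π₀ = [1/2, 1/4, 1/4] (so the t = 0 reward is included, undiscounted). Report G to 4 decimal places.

G = 5.6135

t=0: π = [0.5000, 0.2500, 0.2500], E[r] = 2.5000, γ^t·E[r] = 2.500000, running G = 2.500000
t=1: π = [0.1875, 0.5000, 0.3125], E[r] = 1.3750, γ^t·E[r] = 0.962500, running G = 3.462500
t=2: π = [0.2266, 0.4766, 0.2969], E[r] = 1.5000, γ^t·E[r] = 0.735000, running G = 4.197500
t=3: π = [0.2217, 0.4775, 0.3008], E[r] = 1.4883, γ^t·E[r] = 0.510480, running G = 4.707980
t=4: π = [0.2223, 0.4779, 0.2998], E[r] = 1.4888, γ^t·E[r] = 0.357454, running G = 5.065434
t=5: π = [0.2222, 0.4777, 0.3000], E[r] = 1.4890, γ^t·E[r] = 0.250248, running G = 5.315682
t=6: π = [0.2222, 0.4778, 0.3000], E[r] = 1.4889, γ^t·E[r] = 0.175164, running G = 5.490846
t=7: π = [0.2222, 0.4778, 0.3000], E[r] = 1.4889, γ^t·E[r] = 0.122617, running G = 5.613463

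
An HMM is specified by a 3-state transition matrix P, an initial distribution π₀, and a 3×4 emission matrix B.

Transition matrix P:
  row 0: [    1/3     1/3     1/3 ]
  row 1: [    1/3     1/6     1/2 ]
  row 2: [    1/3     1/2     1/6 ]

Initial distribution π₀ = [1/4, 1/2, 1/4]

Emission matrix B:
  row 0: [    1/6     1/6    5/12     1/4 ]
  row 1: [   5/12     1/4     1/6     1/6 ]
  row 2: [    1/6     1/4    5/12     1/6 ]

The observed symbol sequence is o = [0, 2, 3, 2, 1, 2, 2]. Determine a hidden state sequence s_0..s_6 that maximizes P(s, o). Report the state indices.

t=0: δ = [4.167e-02, 2.083e-01, 4.167e-02]  (obs o_0=0)
t=1: δ = [2.894e-02, 5.787e-03, 4.340e-02]  ψ = [1, 1, 1]  (obs o_1=2)
t=2: δ = [3.617e-03, 3.617e-03, 1.608e-03]  ψ = [2, 2, 0]  (obs o_2=3)
t=3: δ = [5.023e-04, 2.009e-04, 7.535e-04]  ψ = [0, 0, 1]  (obs o_3=2)
t=4: δ = [4.186e-05, 9.419e-05, 4.186e-05]  ψ = [2, 2, 0]  (obs o_4=1)
t=5: δ = [1.308e-05, 3.489e-06, 1.962e-05]  ψ = [1, 2, 1]  (obs o_5=2)
t=6: δ = [2.725e-06, 1.635e-06, 1.817e-06]  ψ = [2, 2, 0]  (obs o_6=2)
backtrack: best end state = 0; path = [1, 2, 1, 2, 1, 2, 0]

path = [1, 2, 1, 2, 1, 2, 0]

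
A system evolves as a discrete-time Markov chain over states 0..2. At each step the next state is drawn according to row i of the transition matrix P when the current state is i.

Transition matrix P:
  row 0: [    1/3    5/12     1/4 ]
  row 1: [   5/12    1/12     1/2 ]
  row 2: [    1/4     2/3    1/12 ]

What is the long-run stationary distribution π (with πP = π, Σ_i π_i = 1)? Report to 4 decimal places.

Balance equations π_j = Σ_i π_i·P[i][j]:
  π_0 = 1/3·π_0 + 5/12·π_1 + 1/4·π_2
  π_1 = 5/12·π_0 + 1/12·π_1 + 2/3·π_2
  normalize: π_0 + π_1 + π_2 = 1
Solving the linear system gives exactly π = [73/215, 79/215, 63/215].

π = [0.3395, 0.3674, 0.2930]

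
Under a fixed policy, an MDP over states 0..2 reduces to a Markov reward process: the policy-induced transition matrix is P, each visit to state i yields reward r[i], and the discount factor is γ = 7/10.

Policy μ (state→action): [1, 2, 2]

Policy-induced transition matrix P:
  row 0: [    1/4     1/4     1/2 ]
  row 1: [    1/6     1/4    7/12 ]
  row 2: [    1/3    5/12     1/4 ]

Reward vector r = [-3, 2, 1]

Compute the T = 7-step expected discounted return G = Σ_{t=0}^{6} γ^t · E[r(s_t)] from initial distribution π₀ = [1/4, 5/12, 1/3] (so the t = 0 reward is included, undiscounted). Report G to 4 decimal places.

t=0: π = [0.2500, 0.4167, 0.3333], E[r] = 0.4167, γ^t·E[r] = 0.416667, running G = 0.416667
t=1: π = [0.2431, 0.3056, 0.4514], E[r] = 0.3333, γ^t·E[r] = 0.233333, running G = 0.650000
t=2: π = [0.2622, 0.3252, 0.4126], E[r] = 0.2766, γ^t·E[r] = 0.135544, running G = 0.785544
t=3: π = [0.2573, 0.3188, 0.4239], E[r] = 0.2896, γ^t·E[r] = 0.099347, running G = 0.884891
t=4: π = [0.2588, 0.3207, 0.4206], E[r] = 0.2856, γ^t·E[r] = 0.068572, running G = 0.953463
t=5: π = [0.2583, 0.3201, 0.4216], E[r] = 0.2868, γ^t·E[r] = 0.048201, running G = 1.001664
t=6: π = [0.2585, 0.3203, 0.4213], E[r] = 0.2864, γ^t·E[r] = 0.033699, running G = 1.035363

G = 1.0354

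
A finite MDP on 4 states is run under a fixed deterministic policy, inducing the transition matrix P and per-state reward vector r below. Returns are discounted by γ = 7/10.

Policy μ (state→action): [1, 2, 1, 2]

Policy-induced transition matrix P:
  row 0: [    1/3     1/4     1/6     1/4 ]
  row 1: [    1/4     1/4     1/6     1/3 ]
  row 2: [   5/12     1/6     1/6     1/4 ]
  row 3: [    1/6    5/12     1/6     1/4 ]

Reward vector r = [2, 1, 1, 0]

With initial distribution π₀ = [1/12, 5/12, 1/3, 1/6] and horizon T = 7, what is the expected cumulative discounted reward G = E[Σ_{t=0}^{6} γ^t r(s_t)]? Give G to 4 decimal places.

G = 2.9933

t=0: π = [0.0833, 0.4167, 0.3333, 0.1667], E[r] = 0.9167, γ^t·E[r] = 0.916667, running G = 0.916667
t=1: π = [0.2986, 0.2500, 0.1667, 0.2847], E[r] = 1.0139, γ^t·E[r] = 0.709722, running G = 1.626389
t=2: π = [0.2789, 0.2836, 0.1667, 0.2708], E[r] = 1.0081, γ^t·E[r] = 0.493970, running G = 2.120359
t=3: π = [0.2785, 0.2813, 0.1667, 0.2736], E[r] = 1.0048, γ^t·E[r] = 0.344654, running G = 2.465013
t=4: π = [0.2782, 0.2817, 0.1667, 0.2734], E[r] = 1.0047, γ^t·E[r] = 0.241239, running G = 2.706252
t=5: π = [0.2782, 0.2817, 0.1667, 0.2735], E[r] = 1.0047, γ^t·E[r] = 0.168859, running G = 2.875111
t=6: π = [0.2782, 0.2817, 0.1667, 0.2735], E[r] = 1.0047, γ^t·E[r] = 0.118201, running G = 2.993312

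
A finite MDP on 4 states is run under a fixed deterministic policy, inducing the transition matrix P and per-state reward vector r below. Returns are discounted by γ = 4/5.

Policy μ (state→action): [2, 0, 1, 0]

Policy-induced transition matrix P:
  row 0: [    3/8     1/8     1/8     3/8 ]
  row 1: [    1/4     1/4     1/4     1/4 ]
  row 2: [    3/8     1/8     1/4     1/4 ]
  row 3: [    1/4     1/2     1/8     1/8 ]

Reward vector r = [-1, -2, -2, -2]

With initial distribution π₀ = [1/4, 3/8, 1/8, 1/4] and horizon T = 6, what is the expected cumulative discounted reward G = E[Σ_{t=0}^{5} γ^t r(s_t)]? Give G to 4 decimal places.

G = -6.3033

t=0: π = [0.2500, 0.3750, 0.1250, 0.2500], E[r] = -1.7500, γ^t·E[r] = -1.750000, running G = -1.750000
t=1: π = [0.2969, 0.2656, 0.1875, 0.2500], E[r] = -1.7031, γ^t·E[r] = -1.362500, running G = -3.112500
t=2: π = [0.3105, 0.2520, 0.1816, 0.2559], E[r] = -1.6895, γ^t·E[r] = -1.081250, running G = -4.193750
t=3: π = [0.3115, 0.2524, 0.1792, 0.2568], E[r] = -1.6885, γ^t·E[r] = -0.864500, running G = -5.058250
t=4: π = [0.3113, 0.2529, 0.1790, 0.2568], E[r] = -1.6887, γ^t·E[r] = -0.691675, running G = -5.749925
t=5: π = [0.3113, 0.2529, 0.1790, 0.2568], E[r] = -1.6887, γ^t·E[r] = -0.553358, running G = -6.303283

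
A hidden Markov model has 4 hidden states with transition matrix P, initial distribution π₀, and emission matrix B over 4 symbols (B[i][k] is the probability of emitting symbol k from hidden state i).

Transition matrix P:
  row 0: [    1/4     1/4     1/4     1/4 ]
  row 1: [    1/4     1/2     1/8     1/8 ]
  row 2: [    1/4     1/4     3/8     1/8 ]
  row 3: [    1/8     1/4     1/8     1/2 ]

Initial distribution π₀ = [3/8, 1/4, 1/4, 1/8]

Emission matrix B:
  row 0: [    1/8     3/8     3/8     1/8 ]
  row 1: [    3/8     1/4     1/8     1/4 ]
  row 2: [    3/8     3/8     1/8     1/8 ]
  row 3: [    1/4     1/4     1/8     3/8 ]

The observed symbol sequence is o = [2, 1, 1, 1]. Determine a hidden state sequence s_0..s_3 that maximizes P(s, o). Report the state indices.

t=0: δ = [1.406e-01, 3.125e-02, 3.125e-02, 1.562e-02]  (obs o_0=2)
t=1: δ = [1.318e-02, 8.789e-03, 1.318e-02, 8.789e-03]  ψ = [0, 0, 0, 0]  (obs o_1=1)
t=2: δ = [1.236e-03, 1.099e-03, 1.854e-03, 1.099e-03]  ψ = [0, 1, 2, 3]  (obs o_2=1)
t=3: δ = [1.738e-04, 1.373e-04, 2.607e-04, 1.373e-04]  ψ = [2, 1, 2, 3]  (obs o_3=1)
backtrack: best end state = 2; path = [0, 2, 2, 2]

path = [0, 2, 2, 2]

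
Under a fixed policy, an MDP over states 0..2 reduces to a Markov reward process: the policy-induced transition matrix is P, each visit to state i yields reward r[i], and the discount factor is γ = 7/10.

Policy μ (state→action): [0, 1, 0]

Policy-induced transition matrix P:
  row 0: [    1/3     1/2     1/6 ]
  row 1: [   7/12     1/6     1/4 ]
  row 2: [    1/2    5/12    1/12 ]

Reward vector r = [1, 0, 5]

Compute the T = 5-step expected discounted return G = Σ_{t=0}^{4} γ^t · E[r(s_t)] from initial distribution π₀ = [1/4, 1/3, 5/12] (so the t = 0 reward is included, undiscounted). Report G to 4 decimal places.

G = 4.6963

t=0: π = [0.2500, 0.3333, 0.4167], E[r] = 2.3333, γ^t·E[r] = 2.333333, running G = 2.333333
t=1: π = [0.4861, 0.3542, 0.1597], E[r] = 1.2847, γ^t·E[r] = 0.899306, running G = 3.232639
t=2: π = [0.4485, 0.3686, 0.1829], E[r] = 1.3628, γ^t·E[r] = 0.667795, running G = 3.900434
t=3: π = [0.4560, 0.3619, 0.1821], E[r] = 1.3667, γ^t·E[r] = 0.468780, running G = 4.369214
t=4: π = [0.4542, 0.3642, 0.1816], E[r] = 1.3624, γ^t·E[r] = 0.327109, running G = 4.696323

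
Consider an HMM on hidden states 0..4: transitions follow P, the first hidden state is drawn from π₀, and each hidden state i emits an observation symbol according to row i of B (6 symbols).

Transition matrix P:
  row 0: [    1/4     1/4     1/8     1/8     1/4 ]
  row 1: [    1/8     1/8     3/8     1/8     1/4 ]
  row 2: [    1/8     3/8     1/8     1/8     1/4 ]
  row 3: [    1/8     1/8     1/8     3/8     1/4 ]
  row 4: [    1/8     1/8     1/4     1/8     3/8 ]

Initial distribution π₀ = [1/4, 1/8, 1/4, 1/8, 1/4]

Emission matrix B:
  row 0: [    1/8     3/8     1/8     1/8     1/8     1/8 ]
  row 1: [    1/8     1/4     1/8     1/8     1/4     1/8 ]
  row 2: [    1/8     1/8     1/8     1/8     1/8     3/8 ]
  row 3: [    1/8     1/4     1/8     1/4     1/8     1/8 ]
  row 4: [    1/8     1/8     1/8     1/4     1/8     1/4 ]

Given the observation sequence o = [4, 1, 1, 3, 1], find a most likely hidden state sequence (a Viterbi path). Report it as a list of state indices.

t=0: δ = [3.125e-02, 3.125e-02, 3.125e-02, 1.562e-02, 3.125e-02]  (obs o_0=4)
t=1: δ = [2.930e-03, 2.930e-03, 1.465e-03, 1.465e-03, 1.465e-03]  ψ = [0, 2, 1, 3, 4]  (obs o_1=1)
t=2: δ = [2.747e-04, 1.831e-04, 1.373e-04, 1.373e-04, 9.155e-05]  ψ = [0, 0, 1, 3, 0]  (obs o_2=1)
t=3: δ = [8.583e-06, 8.583e-06, 8.583e-06, 1.287e-05, 1.717e-05]  ψ = [0, 0, 1, 3, 0]  (obs o_3=3)
t=4: δ = [8.047e-07, 8.047e-07, 5.364e-07, 1.207e-06, 8.047e-07]  ψ = [0, 2, 4, 3, 4]  (obs o_4=1)
backtrack: best end state = 3; path = [3, 3, 3, 3, 3]

path = [3, 3, 3, 3, 3]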